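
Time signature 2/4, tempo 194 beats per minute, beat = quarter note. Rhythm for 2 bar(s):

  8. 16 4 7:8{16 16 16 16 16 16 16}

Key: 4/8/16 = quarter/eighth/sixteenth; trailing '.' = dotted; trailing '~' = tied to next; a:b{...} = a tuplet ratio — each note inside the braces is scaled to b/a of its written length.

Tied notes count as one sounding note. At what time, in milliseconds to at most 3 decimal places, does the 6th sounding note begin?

note 6 onset = 18/7b = 795.287ms

1. 0.0ms @ 0 + 231.959ms (3/4)
2. 231.959ms @ 3/4 + 77.32ms (1/4)
3. 309.278ms @ 1 + 309.278ms (1)
4. 618.557ms @ 2 + 88.365ms (2/7)
5. 706.922ms @ 16/7 + 88.365ms (2/7)
6. 795.287ms @ 18/7 + 88.365ms (2/7)
7. 883.652ms @ 20/7 + 88.365ms (2/7)
8. 972.018ms @ 22/7 + 88.365ms (2/7)
9. 1060.383ms @ 24/7 + 88.365ms (2/7)
10. 1148.748ms @ 26/7 + 88.365ms (2/7)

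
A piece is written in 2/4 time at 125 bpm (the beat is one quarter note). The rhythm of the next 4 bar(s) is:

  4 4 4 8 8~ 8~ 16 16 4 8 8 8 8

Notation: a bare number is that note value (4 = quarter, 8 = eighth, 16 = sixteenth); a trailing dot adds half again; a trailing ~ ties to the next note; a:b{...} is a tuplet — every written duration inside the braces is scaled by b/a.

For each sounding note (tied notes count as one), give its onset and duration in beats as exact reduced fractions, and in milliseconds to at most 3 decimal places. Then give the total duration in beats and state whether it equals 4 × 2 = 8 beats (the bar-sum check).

1) 0.0ms=0b +480.0ms=1b
2) 480.0ms=1b +480.0ms=1b
3) 960.0ms=2b +480.0ms=1b
4) 1440.0ms=3b +240.0ms=1/2b
5) 1680.0ms=7/2b +600.0ms=5/4b
6) 2280.0ms=19/4b +120.0ms=1/4b
7) 2400.0ms=5b +480.0ms=1b
8) 2880.0ms=6b +240.0ms=1/2b
9) 3120.0ms=13/2b +240.0ms=1/2b
10) 3360.0ms=7b +240.0ms=1/2b
11) 3600.0ms=15/2b +240.0ms=1/2b
Σ=8b of 8 (125bpm 2/4) — PASS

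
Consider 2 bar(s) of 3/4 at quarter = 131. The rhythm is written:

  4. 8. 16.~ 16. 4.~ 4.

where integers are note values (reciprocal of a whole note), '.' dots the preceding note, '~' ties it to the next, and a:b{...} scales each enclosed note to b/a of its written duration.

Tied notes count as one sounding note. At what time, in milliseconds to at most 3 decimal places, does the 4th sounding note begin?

note 4 onset = 3b = 1374.046ms

1. 0.0ms @ 0 + 687.023ms (3/2)
2. 687.023ms @ 3/2 + 343.511ms (3/4)
3. 1030.534ms @ 9/4 + 343.511ms (3/4)
4. 1374.046ms @ 3 + 1374.046ms (3)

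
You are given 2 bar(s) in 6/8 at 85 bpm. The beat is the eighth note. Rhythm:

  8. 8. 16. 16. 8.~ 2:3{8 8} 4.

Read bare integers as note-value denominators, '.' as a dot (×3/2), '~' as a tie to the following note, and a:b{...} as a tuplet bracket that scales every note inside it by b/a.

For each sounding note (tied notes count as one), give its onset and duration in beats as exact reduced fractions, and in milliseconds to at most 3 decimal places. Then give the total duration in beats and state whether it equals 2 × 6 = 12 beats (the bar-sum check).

1) 0.0ms=0b +1058.824ms=3/2b
2) 1058.824ms=3/2b +1058.824ms=3/2b
3) 2117.647ms=3b +529.412ms=3/4b
4) 2647.059ms=15/4b +529.412ms=3/4b
5) 3176.471ms=9/2b +2117.647ms=3b
6) 5294.118ms=15/2b +1058.824ms=3/2b
7) 6352.941ms=9b +2117.647ms=3b
Σ=12b of 12 (85bpm 6/8) — PASS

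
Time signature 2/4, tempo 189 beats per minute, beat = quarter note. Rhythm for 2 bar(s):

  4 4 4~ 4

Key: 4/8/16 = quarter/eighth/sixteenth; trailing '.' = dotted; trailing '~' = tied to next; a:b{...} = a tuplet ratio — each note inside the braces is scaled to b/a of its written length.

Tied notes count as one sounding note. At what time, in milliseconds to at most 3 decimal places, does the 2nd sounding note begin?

1. 0.0ms @ 0 + 317.46ms (1)
2. 317.46ms @ 1 + 317.46ms (1)
3. 634.921ms @ 2 + 634.921ms (2)

note 2 onset = 1b = 317.46ms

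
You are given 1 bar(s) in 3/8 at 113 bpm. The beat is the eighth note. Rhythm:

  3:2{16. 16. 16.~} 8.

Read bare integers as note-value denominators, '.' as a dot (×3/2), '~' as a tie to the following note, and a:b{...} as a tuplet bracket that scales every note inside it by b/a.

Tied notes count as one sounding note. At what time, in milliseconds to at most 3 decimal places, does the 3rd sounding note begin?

note 3 onset = 1b = 530.973ms

1. 0.0ms @ 0 + 265.487ms (1/2)
2. 265.487ms @ 1/2 + 265.487ms (1/2)
3. 530.973ms @ 1 + 1061.947ms (2)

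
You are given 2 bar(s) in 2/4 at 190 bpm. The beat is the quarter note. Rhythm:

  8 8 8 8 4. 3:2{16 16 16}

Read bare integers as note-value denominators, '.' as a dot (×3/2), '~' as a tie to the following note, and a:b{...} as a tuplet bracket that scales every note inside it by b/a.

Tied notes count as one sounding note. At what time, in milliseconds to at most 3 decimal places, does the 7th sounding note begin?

1. 0.0ms @ 0 + 157.895ms (1/2)
2. 157.895ms @ 1/2 + 157.895ms (1/2)
3. 315.789ms @ 1 + 157.895ms (1/2)
4. 473.684ms @ 3/2 + 157.895ms (1/2)
5. 631.579ms @ 2 + 473.684ms (3/2)
6. 1105.263ms @ 7/2 + 52.632ms (1/6)
7. 1157.895ms @ 11/3 + 52.632ms (1/6)
8. 1210.526ms @ 23/6 + 52.632ms (1/6)

note 7 onset = 11/3b = 1157.895ms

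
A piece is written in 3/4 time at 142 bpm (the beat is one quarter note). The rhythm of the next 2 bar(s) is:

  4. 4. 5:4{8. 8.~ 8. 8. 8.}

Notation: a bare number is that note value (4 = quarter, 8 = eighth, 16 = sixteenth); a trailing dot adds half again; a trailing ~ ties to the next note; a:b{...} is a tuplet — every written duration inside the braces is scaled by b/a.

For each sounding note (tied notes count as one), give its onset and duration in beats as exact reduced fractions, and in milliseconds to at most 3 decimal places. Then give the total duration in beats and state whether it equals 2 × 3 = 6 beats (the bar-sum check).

1) 0.0ms=0b +633.803ms=3/2b
2) 633.803ms=3/2b +633.803ms=3/2b
3) 1267.606ms=3b +253.521ms=3/5b
4) 1521.127ms=18/5b +507.042ms=6/5b
5) 2028.169ms=24/5b +253.521ms=3/5b
6) 2281.69ms=27/5b +253.521ms=3/5b
Σ=6b of 6 (142bpm 3/4) — PASS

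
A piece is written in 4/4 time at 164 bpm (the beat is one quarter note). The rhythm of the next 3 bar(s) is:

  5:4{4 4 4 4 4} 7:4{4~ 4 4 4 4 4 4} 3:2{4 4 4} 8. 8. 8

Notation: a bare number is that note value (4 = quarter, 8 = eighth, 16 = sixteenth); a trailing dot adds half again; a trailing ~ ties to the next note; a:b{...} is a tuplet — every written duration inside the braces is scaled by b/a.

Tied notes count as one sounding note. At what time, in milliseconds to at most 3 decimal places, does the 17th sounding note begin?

note 17 onset = 23/2b = 4207.317ms

1. 0.0ms @ 0 + 292.683ms (4/5)
2. 292.683ms @ 4/5 + 292.683ms (4/5)
3. 585.366ms @ 8/5 + 292.683ms (4/5)
4. 878.049ms @ 12/5 + 292.683ms (4/5)
5. 1170.732ms @ 16/5 + 292.683ms (4/5)
6. 1463.415ms @ 4 + 418.118ms (8/7)
7. 1881.533ms @ 36/7 + 209.059ms (4/7)
8. 2090.592ms @ 40/7 + 209.059ms (4/7)
9. 2299.652ms @ 44/7 + 209.059ms (4/7)
10. 2508.711ms @ 48/7 + 209.059ms (4/7)
11. 2717.77ms @ 52/7 + 209.059ms (4/7)
12. 2926.829ms @ 8 + 243.902ms (2/3)
13. 3170.732ms @ 26/3 + 243.902ms (2/3)
14. 3414.634ms @ 28/3 + 243.902ms (2/3)
15. 3658.537ms @ 10 + 274.39ms (3/4)
16. 3932.927ms @ 43/4 + 274.39ms (3/4)
17. 4207.317ms @ 23/2 + 182.927ms (1/2)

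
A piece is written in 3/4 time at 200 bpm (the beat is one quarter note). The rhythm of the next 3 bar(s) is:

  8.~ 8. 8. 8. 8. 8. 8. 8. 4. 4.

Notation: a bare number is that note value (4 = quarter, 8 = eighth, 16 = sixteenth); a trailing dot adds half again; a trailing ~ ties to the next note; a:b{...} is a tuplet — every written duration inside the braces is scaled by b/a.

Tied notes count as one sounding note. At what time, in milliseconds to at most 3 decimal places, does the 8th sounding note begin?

1. 0.0ms @ 0 + 450.0ms (3/2)
2. 450.0ms @ 3/2 + 225.0ms (3/4)
3. 675.0ms @ 9/4 + 225.0ms (3/4)
4. 900.0ms @ 3 + 225.0ms (3/4)
5. 1125.0ms @ 15/4 + 225.0ms (3/4)
6. 1350.0ms @ 9/2 + 225.0ms (3/4)
7. 1575.0ms @ 21/4 + 225.0ms (3/4)
8. 1800.0ms @ 6 + 450.0ms (3/2)
9. 2250.0ms @ 15/2 + 450.0ms (3/2)

note 8 onset = 6b = 1800.0ms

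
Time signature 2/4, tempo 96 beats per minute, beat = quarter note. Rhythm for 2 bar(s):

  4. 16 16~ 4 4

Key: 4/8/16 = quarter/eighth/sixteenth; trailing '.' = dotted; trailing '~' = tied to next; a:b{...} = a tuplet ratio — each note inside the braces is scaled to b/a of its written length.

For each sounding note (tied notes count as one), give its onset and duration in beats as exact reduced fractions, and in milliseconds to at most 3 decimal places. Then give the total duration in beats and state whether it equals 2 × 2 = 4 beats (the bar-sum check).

1) 0.0ms=0b +937.5ms=3/2b
2) 937.5ms=3/2b +156.25ms=1/4b
3) 1093.75ms=7/4b +781.25ms=5/4b
4) 1875.0ms=3b +625.0ms=1b
Σ=4b of 4 (96bpm 2/4) — PASS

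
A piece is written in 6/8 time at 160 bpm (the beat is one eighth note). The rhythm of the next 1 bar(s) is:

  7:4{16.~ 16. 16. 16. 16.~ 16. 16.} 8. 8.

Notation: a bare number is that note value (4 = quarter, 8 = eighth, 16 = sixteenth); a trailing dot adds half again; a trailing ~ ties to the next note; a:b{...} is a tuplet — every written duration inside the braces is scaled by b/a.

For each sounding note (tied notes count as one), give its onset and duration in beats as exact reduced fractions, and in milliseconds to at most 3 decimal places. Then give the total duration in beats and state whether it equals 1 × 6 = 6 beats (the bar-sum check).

1) 0.0ms=0b +321.429ms=6/7b
2) 321.429ms=6/7b +160.714ms=3/7b
3) 482.143ms=9/7b +160.714ms=3/7b
4) 642.857ms=12/7b +321.429ms=6/7b
5) 964.286ms=18/7b +160.714ms=3/7b
6) 1125.0ms=3b +562.5ms=3/2b
7) 1687.5ms=9/2b +562.5ms=3/2b
Σ=6b of 6 (160bpm 6/8) — PASS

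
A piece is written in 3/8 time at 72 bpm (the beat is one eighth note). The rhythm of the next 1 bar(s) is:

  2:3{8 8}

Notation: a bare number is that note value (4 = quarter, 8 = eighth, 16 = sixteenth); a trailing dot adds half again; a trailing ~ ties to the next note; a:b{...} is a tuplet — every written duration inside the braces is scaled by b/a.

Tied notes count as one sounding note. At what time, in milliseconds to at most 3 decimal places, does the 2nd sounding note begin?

note 2 onset = 3/2b = 1250.0ms

1. 0.0ms @ 0 + 1250.0ms (3/2)
2. 1250.0ms @ 3/2 + 1250.0ms (3/2)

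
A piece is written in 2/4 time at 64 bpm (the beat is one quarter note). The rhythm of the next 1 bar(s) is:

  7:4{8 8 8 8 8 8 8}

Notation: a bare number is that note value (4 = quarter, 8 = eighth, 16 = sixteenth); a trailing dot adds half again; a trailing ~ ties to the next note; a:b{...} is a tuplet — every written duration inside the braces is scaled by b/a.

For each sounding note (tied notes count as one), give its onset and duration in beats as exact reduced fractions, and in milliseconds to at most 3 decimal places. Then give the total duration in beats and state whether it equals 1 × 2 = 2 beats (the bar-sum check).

1) 0.0ms=0b +267.857ms=2/7b
2) 267.857ms=2/7b +267.857ms=2/7b
3) 535.714ms=4/7b +267.857ms=2/7b
4) 803.571ms=6/7b +267.857ms=2/7b
5) 1071.429ms=8/7b +267.857ms=2/7b
6) 1339.286ms=10/7b +267.857ms=2/7b
7) 1607.143ms=12/7b +267.857ms=2/7b
Σ=2b of 2 (64bpm 2/4) — PASS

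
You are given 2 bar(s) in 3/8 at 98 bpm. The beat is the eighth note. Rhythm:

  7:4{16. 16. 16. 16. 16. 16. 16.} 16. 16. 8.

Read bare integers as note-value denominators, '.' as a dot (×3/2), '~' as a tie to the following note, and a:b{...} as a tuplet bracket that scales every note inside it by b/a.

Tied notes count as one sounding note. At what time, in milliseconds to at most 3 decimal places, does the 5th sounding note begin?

note 5 onset = 12/7b = 1049.563ms

1. 0.0ms @ 0 + 262.391ms (3/7)
2. 262.391ms @ 3/7 + 262.391ms (3/7)
3. 524.781ms @ 6/7 + 262.391ms (3/7)
4. 787.172ms @ 9/7 + 262.391ms (3/7)
5. 1049.563ms @ 12/7 + 262.391ms (3/7)
6. 1311.953ms @ 15/7 + 262.391ms (3/7)
7. 1574.344ms @ 18/7 + 262.391ms (3/7)
8. 1836.735ms @ 3 + 459.184ms (3/4)
9. 2295.918ms @ 15/4 + 459.184ms (3/4)
10. 2755.102ms @ 9/2 + 918.367ms (3/2)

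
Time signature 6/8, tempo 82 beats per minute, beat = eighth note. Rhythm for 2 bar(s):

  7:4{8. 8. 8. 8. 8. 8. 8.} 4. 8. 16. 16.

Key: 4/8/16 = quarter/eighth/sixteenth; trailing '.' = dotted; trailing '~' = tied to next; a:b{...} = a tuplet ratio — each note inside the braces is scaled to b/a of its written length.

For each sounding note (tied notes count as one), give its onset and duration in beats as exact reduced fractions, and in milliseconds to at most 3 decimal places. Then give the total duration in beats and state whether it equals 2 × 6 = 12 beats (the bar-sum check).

1) 0.0ms=0b +627.178ms=6/7b
2) 627.178ms=6/7b +627.178ms=6/7b
3) 1254.355ms=12/7b +627.178ms=6/7b
4) 1881.533ms=18/7b +627.178ms=6/7b
5) 2508.711ms=24/7b +627.178ms=6/7b
6) 3135.889ms=30/7b +627.178ms=6/7b
7) 3763.066ms=36/7b +627.178ms=6/7b
8) 4390.244ms=6b +2195.122ms=3b
9) 6585.366ms=9b +1097.561ms=3/2b
10) 7682.927ms=21/2b +548.78ms=3/4b
11) 8231.707ms=45/4b +548.78ms=3/4b
Σ=12b of 12 (82bpm 6/8) — PASS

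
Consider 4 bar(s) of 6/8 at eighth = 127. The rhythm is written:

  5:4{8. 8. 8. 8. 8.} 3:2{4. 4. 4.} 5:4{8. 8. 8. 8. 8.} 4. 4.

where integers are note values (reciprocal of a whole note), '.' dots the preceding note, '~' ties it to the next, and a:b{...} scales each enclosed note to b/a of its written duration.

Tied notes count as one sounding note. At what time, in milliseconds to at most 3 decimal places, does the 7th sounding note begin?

1. 0.0ms @ 0 + 566.929ms (6/5)
2. 566.929ms @ 6/5 + 566.929ms (6/5)
3. 1133.858ms @ 12/5 + 566.929ms (6/5)
4. 1700.787ms @ 18/5 + 566.929ms (6/5)
5. 2267.717ms @ 24/5 + 566.929ms (6/5)
6. 2834.646ms @ 6 + 944.882ms (2)
7. 3779.528ms @ 8 + 944.882ms (2)
8. 4724.409ms @ 10 + 944.882ms (2)
9. 5669.291ms @ 12 + 566.929ms (6/5)
10. 6236.22ms @ 66/5 + 566.929ms (6/5)
11. 6803.15ms @ 72/5 + 566.929ms (6/5)
12. 7370.079ms @ 78/5 + 566.929ms (6/5)
13. 7937.008ms @ 84/5 + 566.929ms (6/5)
14. 8503.937ms @ 18 + 1417.323ms (3)
15. 9921.26ms @ 21 + 1417.323ms (3)

note 7 onset = 8b = 3779.528ms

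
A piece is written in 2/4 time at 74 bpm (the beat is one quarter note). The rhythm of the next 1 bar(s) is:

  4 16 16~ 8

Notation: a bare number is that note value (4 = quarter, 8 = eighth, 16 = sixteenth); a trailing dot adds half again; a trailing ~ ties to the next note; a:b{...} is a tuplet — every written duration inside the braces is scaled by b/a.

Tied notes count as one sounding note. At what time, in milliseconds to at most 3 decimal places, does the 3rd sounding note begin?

1. 0.0ms @ 0 + 810.811ms (1)
2. 810.811ms @ 1 + 202.703ms (1/4)
3. 1013.514ms @ 5/4 + 608.108ms (3/4)

note 3 onset = 5/4b = 1013.514ms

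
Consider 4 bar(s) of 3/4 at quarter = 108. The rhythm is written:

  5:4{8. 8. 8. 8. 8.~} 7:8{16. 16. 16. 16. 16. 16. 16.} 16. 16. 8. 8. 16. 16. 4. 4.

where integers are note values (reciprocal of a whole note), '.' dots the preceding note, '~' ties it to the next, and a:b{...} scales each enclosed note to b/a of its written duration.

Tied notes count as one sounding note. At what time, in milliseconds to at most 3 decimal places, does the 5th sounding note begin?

1. 0.0ms @ 0 + 333.333ms (3/5)
2. 333.333ms @ 3/5 + 333.333ms (3/5)
3. 666.667ms @ 6/5 + 333.333ms (3/5)
4. 1000.0ms @ 9/5 + 333.333ms (3/5)
5. 1333.333ms @ 12/5 + 571.429ms (36/35)
6. 1904.762ms @ 24/7 + 238.095ms (3/7)
7. 2142.857ms @ 27/7 + 238.095ms (3/7)
8. 2380.952ms @ 30/7 + 238.095ms (3/7)
9. 2619.048ms @ 33/7 + 238.095ms (3/7)
10. 2857.143ms @ 36/7 + 238.095ms (3/7)
11. 3095.238ms @ 39/7 + 238.095ms (3/7)
12. 3333.333ms @ 6 + 208.333ms (3/8)
13. 3541.667ms @ 51/8 + 208.333ms (3/8)
14. 3750.0ms @ 27/4 + 416.667ms (3/4)
15. 4166.667ms @ 15/2 + 416.667ms (3/4)
16. 4583.333ms @ 33/4 + 208.333ms (3/8)
17. 4791.667ms @ 69/8 + 208.333ms (3/8)
18. 5000.0ms @ 9 + 833.333ms (3/2)
19. 5833.333ms @ 21/2 + 833.333ms (3/2)

note 5 onset = 12/5b = 1333.333ms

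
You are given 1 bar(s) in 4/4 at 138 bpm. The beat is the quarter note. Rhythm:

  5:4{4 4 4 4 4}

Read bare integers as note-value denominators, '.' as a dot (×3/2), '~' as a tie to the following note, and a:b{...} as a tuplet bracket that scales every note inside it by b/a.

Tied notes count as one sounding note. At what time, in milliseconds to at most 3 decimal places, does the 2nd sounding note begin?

1. 0.0ms @ 0 + 347.826ms (4/5)
2. 347.826ms @ 4/5 + 347.826ms (4/5)
3. 695.652ms @ 8/5 + 347.826ms (4/5)
4. 1043.478ms @ 12/5 + 347.826ms (4/5)
5. 1391.304ms @ 16/5 + 347.826ms (4/5)

note 2 onset = 4/5b = 347.826ms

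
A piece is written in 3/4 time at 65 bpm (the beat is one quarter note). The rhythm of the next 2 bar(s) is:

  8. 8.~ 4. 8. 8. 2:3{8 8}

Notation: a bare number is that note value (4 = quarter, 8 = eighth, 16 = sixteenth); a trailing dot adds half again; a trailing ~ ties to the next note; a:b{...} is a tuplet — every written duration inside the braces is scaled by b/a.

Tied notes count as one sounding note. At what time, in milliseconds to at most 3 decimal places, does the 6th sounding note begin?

1. 0.0ms @ 0 + 692.308ms (3/4)
2. 692.308ms @ 3/4 + 2076.923ms (9/4)
3. 2769.231ms @ 3 + 692.308ms (3/4)
4. 3461.538ms @ 15/4 + 692.308ms (3/4)
5. 4153.846ms @ 9/2 + 692.308ms (3/4)
6. 4846.154ms @ 21/4 + 692.308ms (3/4)

note 6 onset = 21/4b = 4846.154ms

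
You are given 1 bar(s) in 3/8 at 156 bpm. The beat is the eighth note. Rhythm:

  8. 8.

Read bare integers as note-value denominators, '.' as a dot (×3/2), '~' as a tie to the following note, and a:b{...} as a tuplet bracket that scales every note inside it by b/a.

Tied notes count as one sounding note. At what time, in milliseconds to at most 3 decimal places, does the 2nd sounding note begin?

note 2 onset = 3/2b = 576.923ms

1. 0.0ms @ 0 + 576.923ms (3/2)
2. 576.923ms @ 3/2 + 576.923ms (3/2)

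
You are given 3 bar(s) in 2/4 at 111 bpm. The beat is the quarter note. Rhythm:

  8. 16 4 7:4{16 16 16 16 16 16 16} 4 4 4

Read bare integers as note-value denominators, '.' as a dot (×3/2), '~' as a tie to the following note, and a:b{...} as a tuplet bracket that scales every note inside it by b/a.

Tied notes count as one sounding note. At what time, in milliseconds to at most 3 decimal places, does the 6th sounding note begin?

1. 0.0ms @ 0 + 405.405ms (3/4)
2. 405.405ms @ 3/4 + 135.135ms (1/4)
3. 540.541ms @ 1 + 540.541ms (1)
4. 1081.081ms @ 2 + 77.22ms (1/7)
5. 1158.301ms @ 15/7 + 77.22ms (1/7)
6. 1235.521ms @ 16/7 + 77.22ms (1/7)
7. 1312.741ms @ 17/7 + 77.22ms (1/7)
8. 1389.961ms @ 18/7 + 77.22ms (1/7)
9. 1467.181ms @ 19/7 + 77.22ms (1/7)
10. 1544.402ms @ 20/7 + 77.22ms (1/7)
11. 1621.622ms @ 3 + 540.541ms (1)
12. 2162.162ms @ 4 + 540.541ms (1)
13. 2702.703ms @ 5 + 540.541ms (1)

note 6 onset = 16/7b = 1235.521ms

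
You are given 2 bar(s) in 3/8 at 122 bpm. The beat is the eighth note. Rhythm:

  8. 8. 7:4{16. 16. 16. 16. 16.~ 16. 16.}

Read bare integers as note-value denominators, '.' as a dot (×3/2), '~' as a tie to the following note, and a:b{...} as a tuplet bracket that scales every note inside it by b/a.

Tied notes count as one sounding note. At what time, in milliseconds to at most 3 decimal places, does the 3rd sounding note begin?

1. 0.0ms @ 0 + 737.705ms (3/2)
2. 737.705ms @ 3/2 + 737.705ms (3/2)
3. 1475.41ms @ 3 + 210.773ms (3/7)
4. 1686.183ms @ 24/7 + 210.773ms (3/7)
5. 1896.956ms @ 27/7 + 210.773ms (3/7)
6. 2107.728ms @ 30/7 + 210.773ms (3/7)
7. 2318.501ms @ 33/7 + 421.546ms (6/7)
8. 2740.047ms @ 39/7 + 210.773ms (3/7)

note 3 onset = 3b = 1475.41ms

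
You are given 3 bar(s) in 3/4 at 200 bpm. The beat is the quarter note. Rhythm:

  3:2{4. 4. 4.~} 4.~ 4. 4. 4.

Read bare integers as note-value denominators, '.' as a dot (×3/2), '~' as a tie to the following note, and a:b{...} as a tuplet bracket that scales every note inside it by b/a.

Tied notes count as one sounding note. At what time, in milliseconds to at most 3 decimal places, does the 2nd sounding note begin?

note 2 onset = 1b = 300.0ms

1. 0.0ms @ 0 + 300.0ms (1)
2. 300.0ms @ 1 + 300.0ms (1)
3. 600.0ms @ 2 + 1200.0ms (4)
4. 1800.0ms @ 6 + 450.0ms (3/2)
5. 2250.0ms @ 15/2 + 450.0ms (3/2)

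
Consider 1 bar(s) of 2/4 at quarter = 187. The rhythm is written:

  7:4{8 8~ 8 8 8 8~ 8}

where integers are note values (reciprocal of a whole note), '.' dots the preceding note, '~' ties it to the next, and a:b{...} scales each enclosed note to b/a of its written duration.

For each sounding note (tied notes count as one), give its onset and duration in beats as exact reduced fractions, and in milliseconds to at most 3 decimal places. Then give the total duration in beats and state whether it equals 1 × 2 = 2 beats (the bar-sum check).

1) 0.0ms=0b +91.673ms=2/7b
2) 91.673ms=2/7b +183.346ms=4/7b
3) 275.019ms=6/7b +91.673ms=2/7b
4) 366.692ms=8/7b +91.673ms=2/7b
5) 458.365ms=10/7b +183.346ms=4/7b
Σ=2b of 2 (187bpm 2/4) — PASS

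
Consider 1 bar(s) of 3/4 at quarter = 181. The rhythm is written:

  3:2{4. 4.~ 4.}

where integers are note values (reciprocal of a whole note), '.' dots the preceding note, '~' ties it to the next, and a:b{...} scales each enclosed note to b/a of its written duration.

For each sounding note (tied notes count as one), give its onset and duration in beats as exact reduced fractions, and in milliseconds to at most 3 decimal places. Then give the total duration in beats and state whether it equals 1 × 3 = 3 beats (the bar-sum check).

1) 0.0ms=0b +331.492ms=1b
2) 331.492ms=1b +662.983ms=2b
Σ=3b of 3 (181bpm 3/4) — PASS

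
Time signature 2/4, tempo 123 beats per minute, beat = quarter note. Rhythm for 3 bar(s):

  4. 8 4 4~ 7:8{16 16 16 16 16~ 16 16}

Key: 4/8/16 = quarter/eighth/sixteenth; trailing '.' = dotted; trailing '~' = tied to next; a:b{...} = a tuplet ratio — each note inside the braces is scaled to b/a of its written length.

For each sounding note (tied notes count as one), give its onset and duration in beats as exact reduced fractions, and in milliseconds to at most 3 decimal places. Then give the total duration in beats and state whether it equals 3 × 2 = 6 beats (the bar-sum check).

1) 0.0ms=0b +731.707ms=3/2b
2) 731.707ms=3/2b +243.902ms=1/2b
3) 975.61ms=2b +487.805ms=1b
4) 1463.415ms=3b +627.178ms=9/7b
5) 2090.592ms=30/7b +139.373ms=2/7b
6) 2229.965ms=32/7b +139.373ms=2/7b
7) 2369.338ms=34/7b +139.373ms=2/7b
8) 2508.711ms=36/7b +278.746ms=4/7b
9) 2787.456ms=40/7b +139.373ms=2/7b
Σ=6b of 6 (123bpm 2/4) — PASS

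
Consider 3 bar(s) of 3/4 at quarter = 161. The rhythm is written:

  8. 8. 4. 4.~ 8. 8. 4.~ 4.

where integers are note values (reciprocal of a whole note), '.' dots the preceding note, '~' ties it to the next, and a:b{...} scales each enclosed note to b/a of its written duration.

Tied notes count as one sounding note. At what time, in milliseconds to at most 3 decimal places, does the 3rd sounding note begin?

1. 0.0ms @ 0 + 279.503ms (3/4)
2. 279.503ms @ 3/4 + 279.503ms (3/4)
3. 559.006ms @ 3/2 + 559.006ms (3/2)
4. 1118.012ms @ 3 + 838.509ms (9/4)
5. 1956.522ms @ 21/4 + 279.503ms (3/4)
6. 2236.025ms @ 6 + 1118.012ms (3)

note 3 onset = 3/2b = 559.006ms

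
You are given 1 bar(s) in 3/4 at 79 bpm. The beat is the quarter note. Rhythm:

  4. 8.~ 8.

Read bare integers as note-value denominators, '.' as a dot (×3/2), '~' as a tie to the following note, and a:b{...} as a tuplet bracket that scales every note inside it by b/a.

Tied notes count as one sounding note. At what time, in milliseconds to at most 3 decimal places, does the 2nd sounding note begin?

1. 0.0ms @ 0 + 1139.241ms (3/2)
2. 1139.241ms @ 3/2 + 1139.241ms (3/2)

note 2 onset = 3/2b = 1139.241ms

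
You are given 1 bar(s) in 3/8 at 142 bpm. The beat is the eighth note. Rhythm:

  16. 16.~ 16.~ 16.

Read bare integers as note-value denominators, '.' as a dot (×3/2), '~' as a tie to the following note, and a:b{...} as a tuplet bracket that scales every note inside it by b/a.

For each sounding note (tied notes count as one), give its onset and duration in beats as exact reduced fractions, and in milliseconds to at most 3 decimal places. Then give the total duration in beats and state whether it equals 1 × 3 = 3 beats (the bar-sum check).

1) 0.0ms=0b +316.901ms=3/4b
2) 316.901ms=3/4b +950.704ms=9/4b
Σ=3b of 3 (142bpm 3/8) — PASS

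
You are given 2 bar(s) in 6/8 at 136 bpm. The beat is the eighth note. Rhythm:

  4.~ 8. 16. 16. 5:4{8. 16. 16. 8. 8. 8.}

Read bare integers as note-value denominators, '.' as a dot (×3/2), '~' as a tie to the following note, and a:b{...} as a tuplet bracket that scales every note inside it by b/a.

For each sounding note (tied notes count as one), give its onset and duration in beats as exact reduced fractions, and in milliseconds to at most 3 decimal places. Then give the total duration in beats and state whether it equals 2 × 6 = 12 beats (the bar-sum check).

1) 0.0ms=0b +1985.294ms=9/2b
2) 1985.294ms=9/2b +330.882ms=3/4b
3) 2316.176ms=21/4b +330.882ms=3/4b
4) 2647.059ms=6b +529.412ms=6/5b
5) 3176.471ms=36/5b +264.706ms=3/5b
6) 3441.176ms=39/5b +264.706ms=3/5b
7) 3705.882ms=42/5b +529.412ms=6/5b
8) 4235.294ms=48/5b +529.412ms=6/5b
9) 4764.706ms=54/5b +529.412ms=6/5b
Σ=12b of 12 (136bpm 6/8) — PASS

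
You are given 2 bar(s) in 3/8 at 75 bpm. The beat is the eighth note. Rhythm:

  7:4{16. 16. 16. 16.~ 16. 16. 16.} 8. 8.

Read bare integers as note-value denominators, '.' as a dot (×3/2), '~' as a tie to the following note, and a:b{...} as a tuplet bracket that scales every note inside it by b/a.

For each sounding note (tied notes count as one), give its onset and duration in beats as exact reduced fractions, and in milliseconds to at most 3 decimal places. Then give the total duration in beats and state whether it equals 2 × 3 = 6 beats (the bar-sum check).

1) 0.0ms=0b +342.857ms=3/7b
2) 342.857ms=3/7b +342.857ms=3/7b
3) 685.714ms=6/7b +342.857ms=3/7b
4) 1028.571ms=9/7b +685.714ms=6/7b
5) 1714.286ms=15/7b +342.857ms=3/7b
6) 2057.143ms=18/7b +342.857ms=3/7b
7) 2400.0ms=3b +1200.0ms=3/2b
8) 3600.0ms=9/2b +1200.0ms=3/2b
Σ=6b of 6 (75bpm 3/8) — PASS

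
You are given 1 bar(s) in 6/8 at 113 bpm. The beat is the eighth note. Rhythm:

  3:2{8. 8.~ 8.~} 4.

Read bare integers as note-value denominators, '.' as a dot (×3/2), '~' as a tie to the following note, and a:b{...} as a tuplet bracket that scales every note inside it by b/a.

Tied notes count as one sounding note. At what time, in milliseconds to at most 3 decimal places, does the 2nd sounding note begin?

1. 0.0ms @ 0 + 530.973ms (1)
2. 530.973ms @ 1 + 2654.867ms (5)

note 2 onset = 1b = 530.973ms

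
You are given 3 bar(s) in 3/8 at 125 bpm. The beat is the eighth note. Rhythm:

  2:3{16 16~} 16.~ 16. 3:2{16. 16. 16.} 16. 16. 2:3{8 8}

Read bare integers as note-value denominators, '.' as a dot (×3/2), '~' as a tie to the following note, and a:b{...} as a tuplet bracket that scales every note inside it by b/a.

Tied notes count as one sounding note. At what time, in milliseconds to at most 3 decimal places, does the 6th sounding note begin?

1. 0.0ms @ 0 + 360.0ms (3/4)
2. 360.0ms @ 3/4 + 1080.0ms (9/4)
3. 1440.0ms @ 3 + 240.0ms (1/2)
4. 1680.0ms @ 7/2 + 240.0ms (1/2)
5. 1920.0ms @ 4 + 240.0ms (1/2)
6. 2160.0ms @ 9/2 + 360.0ms (3/4)
7. 2520.0ms @ 21/4 + 360.0ms (3/4)
8. 2880.0ms @ 6 + 720.0ms (3/2)
9. 3600.0ms @ 15/2 + 720.0ms (3/2)

note 6 onset = 9/2b = 2160.0ms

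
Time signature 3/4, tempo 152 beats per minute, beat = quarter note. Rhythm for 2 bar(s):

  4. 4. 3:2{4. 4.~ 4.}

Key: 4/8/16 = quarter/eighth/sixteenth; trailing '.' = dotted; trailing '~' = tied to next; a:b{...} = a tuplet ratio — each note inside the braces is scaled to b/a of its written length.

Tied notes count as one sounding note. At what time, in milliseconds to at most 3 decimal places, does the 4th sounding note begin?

note 4 onset = 4b = 1578.947ms

1. 0.0ms @ 0 + 592.105ms (3/2)
2. 592.105ms @ 3/2 + 592.105ms (3/2)
3. 1184.211ms @ 3 + 394.737ms (1)
4. 1578.947ms @ 4 + 789.474ms (2)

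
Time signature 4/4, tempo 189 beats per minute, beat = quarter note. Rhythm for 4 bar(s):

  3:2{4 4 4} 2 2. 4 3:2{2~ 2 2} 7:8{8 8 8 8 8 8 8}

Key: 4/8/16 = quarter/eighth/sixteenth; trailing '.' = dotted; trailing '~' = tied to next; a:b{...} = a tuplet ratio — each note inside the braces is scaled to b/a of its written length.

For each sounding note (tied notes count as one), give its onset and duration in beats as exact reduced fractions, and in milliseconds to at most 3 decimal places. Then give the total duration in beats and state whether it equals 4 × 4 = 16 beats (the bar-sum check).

1) 0.0ms=0b +211.64ms=2/3b
2) 211.64ms=2/3b +211.64ms=2/3b
3) 423.28ms=4/3b +211.64ms=2/3b
4) 634.921ms=2b +634.921ms=2b
5) 1269.841ms=4b +952.381ms=3b
6) 2222.222ms=7b +317.46ms=1b
7) 2539.683ms=8b +846.561ms=8/3b
8) 3386.243ms=32/3b +423.28ms=4/3b
9) 3809.524ms=12b +181.406ms=4/7b
10) 3990.93ms=88/7b +181.406ms=4/7b
11) 4172.336ms=92/7b +181.406ms=4/7b
12) 4353.741ms=96/7b +181.406ms=4/7b
13) 4535.147ms=100/7b +181.406ms=4/7b
14) 4716.553ms=104/7b +181.406ms=4/7b
15) 4897.959ms=108/7b +181.406ms=4/7b
Σ=16b of 16 (189bpm 4/4) — PASS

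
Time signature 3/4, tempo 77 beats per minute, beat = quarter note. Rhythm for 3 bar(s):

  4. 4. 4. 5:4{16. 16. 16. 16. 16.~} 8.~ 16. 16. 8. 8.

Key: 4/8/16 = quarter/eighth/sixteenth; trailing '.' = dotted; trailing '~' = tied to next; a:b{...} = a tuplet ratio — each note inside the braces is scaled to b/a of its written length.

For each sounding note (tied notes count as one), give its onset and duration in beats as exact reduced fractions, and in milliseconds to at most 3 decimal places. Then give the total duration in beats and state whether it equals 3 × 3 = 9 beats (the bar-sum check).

1) 0.0ms=0b +1168.831ms=3/2b
2) 1168.831ms=3/2b +1168.831ms=3/2b
3) 2337.662ms=3b +1168.831ms=3/2b
4) 3506.494ms=9/2b +233.766ms=3/10b
5) 3740.26ms=24/5b +233.766ms=3/10b
6) 3974.026ms=51/10b +233.766ms=3/10b
7) 4207.792ms=27/5b +233.766ms=3/10b
8) 4441.558ms=57/10b +1110.39ms=57/40b
9) 5551.948ms=57/8b +292.208ms=3/8b
10) 5844.156ms=15/2b +584.416ms=3/4b
11) 6428.571ms=33/4b +584.416ms=3/4b
Σ=9b of 9 (77bpm 3/4) — PASS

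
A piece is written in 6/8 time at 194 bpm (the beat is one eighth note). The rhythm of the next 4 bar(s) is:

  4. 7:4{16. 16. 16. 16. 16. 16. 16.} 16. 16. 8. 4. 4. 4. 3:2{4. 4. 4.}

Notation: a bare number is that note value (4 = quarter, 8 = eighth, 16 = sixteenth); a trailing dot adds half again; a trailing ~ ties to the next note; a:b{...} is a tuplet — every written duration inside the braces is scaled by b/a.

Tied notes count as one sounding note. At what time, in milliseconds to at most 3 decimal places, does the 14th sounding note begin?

1. 0.0ms @ 0 + 927.835ms (3)
2. 927.835ms @ 3 + 132.548ms (3/7)
3. 1060.383ms @ 24/7 + 132.548ms (3/7)
4. 1192.931ms @ 27/7 + 132.548ms (3/7)
5. 1325.479ms @ 30/7 + 132.548ms (3/7)
6. 1458.027ms @ 33/7 + 132.548ms (3/7)
7. 1590.574ms @ 36/7 + 132.548ms (3/7)
8. 1723.122ms @ 39/7 + 132.548ms (3/7)
9. 1855.67ms @ 6 + 231.959ms (3/4)
10. 2087.629ms @ 27/4 + 231.959ms (3/4)
11. 2319.588ms @ 15/2 + 463.918ms (3/2)
12. 2783.505ms @ 9 + 927.835ms (3)
13. 3711.34ms @ 12 + 927.835ms (3)
14. 4639.175ms @ 15 + 927.835ms (3)
15. 5567.01ms @ 18 + 618.557ms (2)
16. 6185.567ms @ 20 + 618.557ms (2)
17. 6804.124ms @ 22 + 618.557ms (2)

note 14 onset = 15b = 4639.175ms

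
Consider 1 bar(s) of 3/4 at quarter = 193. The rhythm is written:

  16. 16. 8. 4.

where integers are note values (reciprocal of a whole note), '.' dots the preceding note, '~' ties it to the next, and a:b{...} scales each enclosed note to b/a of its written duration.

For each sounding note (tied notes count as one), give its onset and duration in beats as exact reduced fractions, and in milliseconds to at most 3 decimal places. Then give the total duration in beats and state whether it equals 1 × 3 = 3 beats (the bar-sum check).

1) 0.0ms=0b +116.58ms=3/8b
2) 116.58ms=3/8b +116.58ms=3/8b
3) 233.161ms=3/4b +233.161ms=3/4b
4) 466.321ms=3/2b +466.321ms=3/2b
Σ=3b of 3 (193bpm 3/4) — PASS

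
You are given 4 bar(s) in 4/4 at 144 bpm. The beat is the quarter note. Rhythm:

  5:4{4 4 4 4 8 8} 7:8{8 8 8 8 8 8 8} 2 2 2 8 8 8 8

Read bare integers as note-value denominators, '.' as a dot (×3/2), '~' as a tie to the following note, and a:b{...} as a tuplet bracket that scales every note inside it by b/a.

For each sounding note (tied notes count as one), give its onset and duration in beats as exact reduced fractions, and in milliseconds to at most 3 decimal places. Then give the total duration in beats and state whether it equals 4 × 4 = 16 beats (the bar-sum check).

1) 0.0ms=0b +333.333ms=4/5b
2) 333.333ms=4/5b +333.333ms=4/5b
3) 666.667ms=8/5b +333.333ms=4/5b
4) 1000.0ms=12/5b +333.333ms=4/5b
5) 1333.333ms=16/5b +166.667ms=2/5b
6) 1500.0ms=18/5b +166.667ms=2/5b
7) 1666.667ms=4b +238.095ms=4/7b
8) 1904.762ms=32/7b +238.095ms=4/7b
9) 2142.857ms=36/7b +238.095ms=4/7b
10) 2380.952ms=40/7b +238.095ms=4/7b
11) 2619.048ms=44/7b +238.095ms=4/7b
12) 2857.143ms=48/7b +238.095ms=4/7b
13) 3095.238ms=52/7b +238.095ms=4/7b
14) 3333.333ms=8b +833.333ms=2b
15) 4166.667ms=10b +833.333ms=2b
16) 5000.0ms=12b +833.333ms=2b
17) 5833.333ms=14b +208.333ms=1/2b
18) 6041.667ms=29/2b +208.333ms=1/2b
19) 6250.0ms=15b +208.333ms=1/2b
20) 6458.333ms=31/2b +208.333ms=1/2b
Σ=16b of 16 (144bpm 4/4) — PASS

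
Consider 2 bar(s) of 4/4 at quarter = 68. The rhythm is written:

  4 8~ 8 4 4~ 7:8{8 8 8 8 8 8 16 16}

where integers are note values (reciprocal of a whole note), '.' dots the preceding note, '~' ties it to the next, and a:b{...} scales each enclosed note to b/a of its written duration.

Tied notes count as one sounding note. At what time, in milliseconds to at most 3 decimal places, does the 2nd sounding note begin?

note 2 onset = 1b = 882.353ms

1. 0.0ms @ 0 + 882.353ms (1)
2. 882.353ms @ 1 + 882.353ms (1)
3. 1764.706ms @ 2 + 882.353ms (1)
4. 2647.059ms @ 3 + 1386.555ms (11/7)
5. 4033.613ms @ 32/7 + 504.202ms (4/7)
6. 4537.815ms @ 36/7 + 504.202ms (4/7)
7. 5042.017ms @ 40/7 + 504.202ms (4/7)
8. 5546.218ms @ 44/7 + 504.202ms (4/7)
9. 6050.42ms @ 48/7 + 504.202ms (4/7)
10. 6554.622ms @ 52/7 + 252.101ms (2/7)
11. 6806.723ms @ 54/7 + 252.101ms (2/7)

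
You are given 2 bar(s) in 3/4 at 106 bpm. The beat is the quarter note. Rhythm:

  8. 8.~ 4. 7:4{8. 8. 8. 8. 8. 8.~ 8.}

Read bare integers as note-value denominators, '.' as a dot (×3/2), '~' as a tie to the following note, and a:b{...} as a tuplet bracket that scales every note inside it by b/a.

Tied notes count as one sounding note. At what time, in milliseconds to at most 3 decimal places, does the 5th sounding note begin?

1. 0.0ms @ 0 + 424.528ms (3/4)
2. 424.528ms @ 3/4 + 1273.585ms (9/4)
3. 1698.113ms @ 3 + 242.588ms (3/7)
4. 1940.701ms @ 24/7 + 242.588ms (3/7)
5. 2183.288ms @ 27/7 + 242.588ms (3/7)
6. 2425.876ms @ 30/7 + 242.588ms (3/7)
7. 2668.464ms @ 33/7 + 242.588ms (3/7)
8. 2911.051ms @ 36/7 + 485.175ms (6/7)

note 5 onset = 27/7b = 2183.288ms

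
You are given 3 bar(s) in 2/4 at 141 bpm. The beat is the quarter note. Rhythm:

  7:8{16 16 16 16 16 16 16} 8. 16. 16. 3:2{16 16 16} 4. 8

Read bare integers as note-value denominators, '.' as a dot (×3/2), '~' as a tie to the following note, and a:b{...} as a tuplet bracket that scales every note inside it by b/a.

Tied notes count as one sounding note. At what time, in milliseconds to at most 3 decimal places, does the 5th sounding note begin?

1. 0.0ms @ 0 + 121.581ms (2/7)
2. 121.581ms @ 2/7 + 121.581ms (2/7)
3. 243.161ms @ 4/7 + 121.581ms (2/7)
4. 364.742ms @ 6/7 + 121.581ms (2/7)
5. 486.322ms @ 8/7 + 121.581ms (2/7)
6. 607.903ms @ 10/7 + 121.581ms (2/7)
7. 729.483ms @ 12/7 + 121.581ms (2/7)
8. 851.064ms @ 2 + 319.149ms (3/4)
9. 1170.213ms @ 11/4 + 159.574ms (3/8)
10. 1329.787ms @ 25/8 + 159.574ms (3/8)
11. 1489.362ms @ 7/2 + 70.922ms (1/6)
12. 1560.284ms @ 11/3 + 70.922ms (1/6)
13. 1631.206ms @ 23/6 + 70.922ms (1/6)
14. 1702.128ms @ 4 + 638.298ms (3/2)
15. 2340.426ms @ 11/2 + 212.766ms (1/2)

note 5 onset = 8/7b = 486.322ms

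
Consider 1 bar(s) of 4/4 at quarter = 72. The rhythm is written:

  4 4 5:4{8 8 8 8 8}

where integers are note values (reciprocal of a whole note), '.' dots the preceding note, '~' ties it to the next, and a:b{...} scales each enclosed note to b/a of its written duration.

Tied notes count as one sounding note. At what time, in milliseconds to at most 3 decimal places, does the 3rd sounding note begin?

note 3 onset = 2b = 1666.667ms

1. 0.0ms @ 0 + 833.333ms (1)
2. 833.333ms @ 1 + 833.333ms (1)
3. 1666.667ms @ 2 + 333.333ms (2/5)
4. 2000.0ms @ 12/5 + 333.333ms (2/5)
5. 2333.333ms @ 14/5 + 333.333ms (2/5)
6. 2666.667ms @ 16/5 + 333.333ms (2/5)
7. 3000.0ms @ 18/5 + 333.333ms (2/5)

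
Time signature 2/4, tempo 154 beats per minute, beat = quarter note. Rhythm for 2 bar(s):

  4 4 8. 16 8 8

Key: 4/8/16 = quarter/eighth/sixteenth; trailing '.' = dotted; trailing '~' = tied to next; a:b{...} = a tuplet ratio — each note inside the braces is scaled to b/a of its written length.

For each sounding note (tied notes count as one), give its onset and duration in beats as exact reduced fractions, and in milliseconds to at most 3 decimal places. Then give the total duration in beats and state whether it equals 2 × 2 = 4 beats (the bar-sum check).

1) 0.0ms=0b +389.61ms=1b
2) 389.61ms=1b +389.61ms=1b
3) 779.221ms=2b +292.208ms=3/4b
4) 1071.429ms=11/4b +97.403ms=1/4b
5) 1168.831ms=3b +194.805ms=1/2b
6) 1363.636ms=7/2b +194.805ms=1/2b
Σ=4b of 4 (154bpm 2/4) — PASS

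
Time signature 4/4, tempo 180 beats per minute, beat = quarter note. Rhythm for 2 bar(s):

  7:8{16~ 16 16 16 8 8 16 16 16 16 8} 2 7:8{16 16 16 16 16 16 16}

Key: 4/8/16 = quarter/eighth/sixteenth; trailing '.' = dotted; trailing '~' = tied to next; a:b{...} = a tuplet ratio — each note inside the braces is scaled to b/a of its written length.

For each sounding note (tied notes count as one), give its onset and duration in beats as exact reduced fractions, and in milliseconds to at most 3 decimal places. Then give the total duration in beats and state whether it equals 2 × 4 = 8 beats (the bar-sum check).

1) 0.0ms=0b +190.476ms=4/7b
2) 190.476ms=4/7b +95.238ms=2/7b
3) 285.714ms=6/7b +95.238ms=2/7b
4) 380.952ms=8/7b +190.476ms=4/7b
5) 571.429ms=12/7b +190.476ms=4/7b
6) 761.905ms=16/7b +95.238ms=2/7b
7) 857.143ms=18/7b +95.238ms=2/7b
8) 952.381ms=20/7b +95.238ms=2/7b
9) 1047.619ms=22/7b +95.238ms=2/7b
10) 1142.857ms=24/7b +190.476ms=4/7b
11) 1333.333ms=4b +666.667ms=2b
12) 2000.0ms=6b +95.238ms=2/7b
13) 2095.238ms=44/7b +95.238ms=2/7b
14) 2190.476ms=46/7b +95.238ms=2/7b
15) 2285.714ms=48/7b +95.238ms=2/7b
16) 2380.952ms=50/7b +95.238ms=2/7b
17) 2476.19ms=52/7b +95.238ms=2/7b
18) 2571.429ms=54/7b +95.238ms=2/7b
Σ=8b of 8 (180bpm 4/4) — PASS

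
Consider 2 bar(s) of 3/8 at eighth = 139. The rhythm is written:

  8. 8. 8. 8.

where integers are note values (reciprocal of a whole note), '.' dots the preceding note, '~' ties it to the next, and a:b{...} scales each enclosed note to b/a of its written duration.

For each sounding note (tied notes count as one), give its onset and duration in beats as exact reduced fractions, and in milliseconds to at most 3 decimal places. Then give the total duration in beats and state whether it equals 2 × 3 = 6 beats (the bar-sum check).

1) 0.0ms=0b +647.482ms=3/2b
2) 647.482ms=3/2b +647.482ms=3/2b
3) 1294.964ms=3b +647.482ms=3/2b
4) 1942.446ms=9/2b +647.482ms=3/2b
Σ=6b of 6 (139bpm 3/8) — PASS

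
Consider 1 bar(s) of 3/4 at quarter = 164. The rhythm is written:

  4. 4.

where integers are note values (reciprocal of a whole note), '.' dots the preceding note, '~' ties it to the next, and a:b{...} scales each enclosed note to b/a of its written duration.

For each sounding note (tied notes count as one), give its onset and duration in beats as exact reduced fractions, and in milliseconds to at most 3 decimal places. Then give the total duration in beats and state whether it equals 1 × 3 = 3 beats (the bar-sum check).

1) 0.0ms=0b +548.78ms=3/2b
2) 548.78ms=3/2b +548.78ms=3/2b
Σ=3b of 3 (164bpm 3/4) — PASS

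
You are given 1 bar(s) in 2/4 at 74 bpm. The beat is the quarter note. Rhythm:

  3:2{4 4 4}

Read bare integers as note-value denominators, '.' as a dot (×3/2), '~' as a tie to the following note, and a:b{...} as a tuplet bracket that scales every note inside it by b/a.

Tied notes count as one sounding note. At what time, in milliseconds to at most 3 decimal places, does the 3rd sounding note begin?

1. 0.0ms @ 0 + 540.541ms (2/3)
2. 540.541ms @ 2/3 + 540.541ms (2/3)
3. 1081.081ms @ 4/3 + 540.541ms (2/3)

note 3 onset = 4/3b = 1081.081ms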